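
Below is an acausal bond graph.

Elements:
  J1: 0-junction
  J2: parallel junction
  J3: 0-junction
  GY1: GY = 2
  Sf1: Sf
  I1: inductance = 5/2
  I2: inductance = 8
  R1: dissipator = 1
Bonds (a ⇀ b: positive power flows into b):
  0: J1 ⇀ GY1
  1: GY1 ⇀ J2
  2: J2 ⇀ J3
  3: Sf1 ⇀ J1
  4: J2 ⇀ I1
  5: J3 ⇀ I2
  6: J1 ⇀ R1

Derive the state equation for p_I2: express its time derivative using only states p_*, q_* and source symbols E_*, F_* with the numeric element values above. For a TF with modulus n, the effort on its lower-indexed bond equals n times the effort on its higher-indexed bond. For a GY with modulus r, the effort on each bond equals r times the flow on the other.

bond 3 |Sf1  (Sf1: flow source, stroke at near end)
bond 4 |I1  (I1: I, integral causality)
bond 5 |I2  (prefer integral on I2)
bond 2 |J3  (J3 needs exactly one e-in)
bond 1 |J2  (J2: last free bond brings effort in)
bond 0 |J1  (GY1 both-in/both-out from 1)
bond 6 |R1  (J1: bond 0 brought effort, rest push out)

dp_I2/dt = 2*F_Sf1 - 8*p_I1/5 - p_I2/2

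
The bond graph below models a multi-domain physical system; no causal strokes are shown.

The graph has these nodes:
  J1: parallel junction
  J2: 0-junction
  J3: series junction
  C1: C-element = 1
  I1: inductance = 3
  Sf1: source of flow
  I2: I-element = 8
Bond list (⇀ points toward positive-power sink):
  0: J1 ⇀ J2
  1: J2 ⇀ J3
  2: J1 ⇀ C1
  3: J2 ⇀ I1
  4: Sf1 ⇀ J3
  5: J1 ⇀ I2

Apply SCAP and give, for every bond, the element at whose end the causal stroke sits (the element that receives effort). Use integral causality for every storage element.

β4 stroke at Sf1  (source Sf1 imposes f)
β1 stroke at J3  (J3: bond 4 brought flow, rest push out)
β2 stroke at J1  (C1 outputs effort q/C1)
β0 stroke at J2  (common-e at J1 fixed by 2)
β5 stroke at I2  (J1: bond 2 brought effort, rest push out)
β3 stroke at I1  (0-jn J2 has e-setter on 0)

#0 |J2
#1 |J3
#2 |J1
#3 |I1
#4 |Sf1
#5 |I2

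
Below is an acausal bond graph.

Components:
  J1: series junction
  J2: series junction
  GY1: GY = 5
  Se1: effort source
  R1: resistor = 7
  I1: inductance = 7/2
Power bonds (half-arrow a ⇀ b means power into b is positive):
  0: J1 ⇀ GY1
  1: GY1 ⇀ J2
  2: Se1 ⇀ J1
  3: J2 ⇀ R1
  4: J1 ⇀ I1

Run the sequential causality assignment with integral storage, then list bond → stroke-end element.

bond 2 stroke→J1  (Se1 (Se) sets effort on bond)
bond 4 stroke→I1  (I1 integral (f out))
bond 0 stroke→J1  (1-jn J1 has f-setter on 4)
bond 1 stroke→J2  (GY1: gyrator matches bond 0)
bond 3 stroke→R1  (J2 needs exactly one f-in)

bond 0 |J1
bond 1 |J2
bond 2 |J1
bond 3 |R1
bond 4 |I1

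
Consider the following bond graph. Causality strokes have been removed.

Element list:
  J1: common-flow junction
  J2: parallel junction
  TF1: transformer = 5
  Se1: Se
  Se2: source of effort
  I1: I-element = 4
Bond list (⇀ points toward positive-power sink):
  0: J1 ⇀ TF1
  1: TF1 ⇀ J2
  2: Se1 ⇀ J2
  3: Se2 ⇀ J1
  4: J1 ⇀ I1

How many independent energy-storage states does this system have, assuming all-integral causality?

1  (I1 all integral)

β2 stroke→J2  (source Se1 imposes e)
β3 stroke→J1  (Se2 (Se) sets effort on bond)
β1 stroke→TF1  (J2: bond 2 brought effort, rest push out)
β0 stroke→J1  (TF1 one-in-one-out from 1)
β4 stroke→I1  (J1 needs exactly one f-in)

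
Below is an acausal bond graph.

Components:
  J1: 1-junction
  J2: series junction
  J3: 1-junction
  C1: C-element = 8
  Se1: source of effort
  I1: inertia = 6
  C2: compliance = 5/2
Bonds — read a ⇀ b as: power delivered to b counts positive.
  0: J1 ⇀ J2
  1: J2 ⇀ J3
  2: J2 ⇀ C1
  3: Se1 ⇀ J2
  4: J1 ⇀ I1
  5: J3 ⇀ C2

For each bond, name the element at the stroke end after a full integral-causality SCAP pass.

bond 0 |J1
bond 1 |J2
bond 2 |J2
bond 3 |J2
bond 4 |I1
bond 5 |J3

b3 stroke at J2  (Se1 (Se) sets effort on bond)
b2 stroke at J2  (C1: C, integral causality)
b4 stroke at I1  (I1: I, integral causality)
b0 stroke at J1  (J1: bond 4 brought flow, rest push out)
b1 stroke at J2  (1-jn J2 has f-setter on 0)
b5 stroke at J3  (J3: bond 1 brought flow, rest push out)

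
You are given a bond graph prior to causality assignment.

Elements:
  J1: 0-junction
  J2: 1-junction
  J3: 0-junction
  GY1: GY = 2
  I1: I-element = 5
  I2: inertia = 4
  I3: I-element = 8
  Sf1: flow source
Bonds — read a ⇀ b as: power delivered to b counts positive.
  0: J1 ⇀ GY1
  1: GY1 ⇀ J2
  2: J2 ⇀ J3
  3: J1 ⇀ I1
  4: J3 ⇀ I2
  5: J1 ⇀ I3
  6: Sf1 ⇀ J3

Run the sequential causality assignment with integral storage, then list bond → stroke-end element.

#6 stroke at Sf1  (source Sf1 imposes f)
#3 stroke at I1  (I1 integral (f out))
#4 stroke at I2  (prefer integral on I2)
#2 stroke at J3  (J3: last free bond brings effort in)
#1 stroke at J2  (J2 flow already set via bond 2)
#0 stroke at J1  (GY1 both-in/both-out from 1)
#5 stroke at I3  (J1: bond 0 brought effort, rest push out)

β0 stroke→J1
β1 stroke→J2
β2 stroke→J3
β3 stroke→I1
β4 stroke→I2
β5 stroke→I3
β6 stroke→Sf1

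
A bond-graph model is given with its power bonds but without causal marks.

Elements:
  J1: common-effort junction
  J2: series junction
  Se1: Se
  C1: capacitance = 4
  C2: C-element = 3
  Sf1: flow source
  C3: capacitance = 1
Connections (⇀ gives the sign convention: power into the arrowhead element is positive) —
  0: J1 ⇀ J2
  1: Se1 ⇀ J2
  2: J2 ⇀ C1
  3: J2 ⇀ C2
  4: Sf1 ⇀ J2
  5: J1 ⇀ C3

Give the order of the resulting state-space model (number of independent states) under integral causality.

bond 1 stroke at J2  (source Se1 imposes e)
bond 4 stroke at Sf1  (Sf1 fixes flow; stroke at Sf1)
bond 0 stroke at J2  (1-jn J2 has f-setter on 4)
bond 2 stroke at J2  (common-f at J2 fixed by 4)
bond 3 stroke at J2  (common-f at J2 fixed by 4)
bond 5 stroke at J1  (only one effort-in slot at J1)

3  (C1, C2, C3 all integral)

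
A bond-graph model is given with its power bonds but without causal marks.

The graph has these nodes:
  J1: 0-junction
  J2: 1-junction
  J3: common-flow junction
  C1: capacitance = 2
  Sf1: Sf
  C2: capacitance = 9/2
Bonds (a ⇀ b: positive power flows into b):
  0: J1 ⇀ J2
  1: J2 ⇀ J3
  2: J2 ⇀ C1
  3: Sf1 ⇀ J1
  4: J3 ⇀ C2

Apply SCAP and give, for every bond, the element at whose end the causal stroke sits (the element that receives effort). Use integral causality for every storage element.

β3 |Sf1  (source Sf1 imposes f)
β0 |J1  (J1: last free bond brings effort in)
β1 |J2  (1-jn J2 has f-setter on 0)
β2 |J2  (common-f at J2 fixed by 0)
β4 |J3  (J3: bond 1 brought flow, rest push out)

β0 stroke→J1
β1 stroke→J2
β2 stroke→J2
β3 stroke→Sf1
β4 stroke→J3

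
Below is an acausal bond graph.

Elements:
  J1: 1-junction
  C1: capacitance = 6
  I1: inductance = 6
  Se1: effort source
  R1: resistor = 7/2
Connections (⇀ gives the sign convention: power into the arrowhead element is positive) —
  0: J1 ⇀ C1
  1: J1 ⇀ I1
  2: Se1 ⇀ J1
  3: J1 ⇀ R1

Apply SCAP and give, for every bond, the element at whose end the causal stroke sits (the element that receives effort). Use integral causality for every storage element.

#2 stroke→J1  (Se1 fixes effort; stroke away)
#0 stroke→J1  (C1 outputs effort q/C1)
#1 stroke→I1  (I1 outputs flow p/I1)
#3 stroke→J1  (1-jn J1 has f-setter on 1)

b0 stroke at J1
b1 stroke at I1
b2 stroke at J1
b3 stroke at J1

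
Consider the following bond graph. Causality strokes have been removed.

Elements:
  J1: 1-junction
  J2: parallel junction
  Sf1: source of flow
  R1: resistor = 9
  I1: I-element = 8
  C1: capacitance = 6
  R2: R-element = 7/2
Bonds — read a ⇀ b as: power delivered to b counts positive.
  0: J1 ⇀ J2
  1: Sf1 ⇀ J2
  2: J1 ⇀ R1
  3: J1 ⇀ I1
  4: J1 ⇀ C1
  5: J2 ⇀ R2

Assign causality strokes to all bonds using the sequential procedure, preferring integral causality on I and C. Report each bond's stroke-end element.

bond 1 stroke→Sf1  (source Sf1 imposes f)
bond 3 stroke→I1  (I1 outputs flow p/I1)
bond 0 stroke→J1  (J1: bond 3 brought flow, rest push out)
bond 2 stroke→J1  (J1: bond 3 brought flow, rest push out)
bond 4 stroke→J1  (1-jn J1 has f-setter on 3)
bond 5 stroke→J2  (J2: last free bond brings effort in)

b0 stroke→J1
b1 stroke→Sf1
b2 stroke→J1
b3 stroke→I1
b4 stroke→J1
b5 stroke→J2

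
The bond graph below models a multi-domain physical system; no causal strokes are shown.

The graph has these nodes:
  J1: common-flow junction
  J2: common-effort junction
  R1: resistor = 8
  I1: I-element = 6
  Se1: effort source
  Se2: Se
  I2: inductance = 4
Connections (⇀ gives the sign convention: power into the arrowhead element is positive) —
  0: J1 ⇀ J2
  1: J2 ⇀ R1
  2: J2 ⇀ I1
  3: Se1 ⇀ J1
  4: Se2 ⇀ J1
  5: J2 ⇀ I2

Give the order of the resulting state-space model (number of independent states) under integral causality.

bond 3 stroke→J1  (source Se1 imposes e)
bond 4 stroke→J1  (source Se2 imposes e)
bond 0 stroke→J2  (J1 needs exactly one f-in)
bond 1 stroke→R1  (J2 effort already set via bond 0)
bond 2 stroke→I1  (J2 effort already set via bond 0)
bond 5 stroke→I2  (common-e at J2 fixed by 0)

2  (I1, I2 all integral)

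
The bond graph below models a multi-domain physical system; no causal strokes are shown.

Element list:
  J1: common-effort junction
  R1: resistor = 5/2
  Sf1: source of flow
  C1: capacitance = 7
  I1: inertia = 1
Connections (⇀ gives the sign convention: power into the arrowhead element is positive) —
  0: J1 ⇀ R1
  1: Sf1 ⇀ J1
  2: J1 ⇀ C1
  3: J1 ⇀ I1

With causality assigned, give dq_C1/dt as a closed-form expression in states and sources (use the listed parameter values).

b1 →Sf1  (source Sf1 imposes f)
b2 →J1  (C1 integral (e out))
b0 →R1  (common-e at J1 fixed by 2)
b3 →I1  (common-e at J1 fixed by 2)

dq_C1/dt = F_Sf1 - p_I1 - 2*q_C1/35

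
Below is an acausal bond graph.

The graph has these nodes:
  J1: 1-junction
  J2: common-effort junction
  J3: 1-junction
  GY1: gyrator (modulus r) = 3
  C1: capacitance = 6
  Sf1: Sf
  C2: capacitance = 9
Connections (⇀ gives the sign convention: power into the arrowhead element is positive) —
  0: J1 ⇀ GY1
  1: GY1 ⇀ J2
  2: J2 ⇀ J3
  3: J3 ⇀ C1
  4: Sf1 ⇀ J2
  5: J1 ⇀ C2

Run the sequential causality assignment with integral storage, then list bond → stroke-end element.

bond 4 stroke at Sf1  (Sf1 (Sf) sets flow on bond)
bond 3 stroke at J3  (C1 outputs effort q/C1)
bond 2 stroke at J2  (only one flow-in slot at J3)
bond 1 stroke at GY1  (J2 effort already set via bond 2)
bond 0 stroke at GY1  (through GY1, causality inverts; strokes same side of GY1)
bond 5 stroke at J1  (J1: bond 0 brought flow, rest push out)

β0 →GY1
β1 →GY1
β2 →J2
β3 →J3
β4 →Sf1
β5 →J1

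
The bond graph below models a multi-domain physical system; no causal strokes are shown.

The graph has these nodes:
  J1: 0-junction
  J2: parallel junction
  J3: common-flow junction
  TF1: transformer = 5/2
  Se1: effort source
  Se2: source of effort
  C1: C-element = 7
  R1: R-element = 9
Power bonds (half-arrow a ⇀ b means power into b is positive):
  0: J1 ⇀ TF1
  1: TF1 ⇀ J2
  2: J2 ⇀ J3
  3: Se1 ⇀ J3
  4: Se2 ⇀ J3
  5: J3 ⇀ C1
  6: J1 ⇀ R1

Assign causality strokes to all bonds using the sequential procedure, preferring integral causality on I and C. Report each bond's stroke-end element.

#0 →J1
#1 →TF1
#2 →J2
#3 →J3
#4 →J3
#5 →J3
#6 →R1

β3 →J3  (Se1 (Se) sets effort on bond)
β4 →J3  (Se2 fixes effort; stroke away)
β5 →J3  (C1: C, integral causality)
β2 →J2  (closing 1-jn rule on J3)
β1 →TF1  (J2: bond 2 brought effort, rest push out)
β0 →J1  (through TF1, causality passes straight; one stroke at TF1)
β6 →R1  (J1: bond 0 brought effort, rest push out)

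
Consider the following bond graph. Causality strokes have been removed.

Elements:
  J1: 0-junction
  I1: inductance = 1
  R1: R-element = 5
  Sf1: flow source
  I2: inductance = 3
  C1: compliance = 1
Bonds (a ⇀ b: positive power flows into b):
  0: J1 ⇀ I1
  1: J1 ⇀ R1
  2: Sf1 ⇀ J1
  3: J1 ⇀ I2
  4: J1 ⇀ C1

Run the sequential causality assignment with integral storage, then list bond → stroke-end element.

#2 |Sf1  (Sf1: flow source, stroke at near end)
#0 |I1  (I1 outputs flow p/I1)
#3 |I2  (I2: I, integral causality)
#4 |J1  (C1 outputs effort q/C1)
#1 |R1  (J1 effort already set via bond 4)

β0 stroke→I1
β1 stroke→R1
β2 stroke→Sf1
β3 stroke→I2
β4 stroke→J1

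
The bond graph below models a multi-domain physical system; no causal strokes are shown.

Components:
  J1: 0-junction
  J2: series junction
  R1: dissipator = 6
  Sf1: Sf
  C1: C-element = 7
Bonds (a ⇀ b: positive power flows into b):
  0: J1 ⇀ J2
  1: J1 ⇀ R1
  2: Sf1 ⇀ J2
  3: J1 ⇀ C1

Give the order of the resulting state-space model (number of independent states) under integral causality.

β2 |Sf1  (source Sf1 imposes f)
β0 |J2  (1-jn J2 has f-setter on 2)
β3 |J1  (C1: C, integral causality)
β1 |R1  (common-e at J1 fixed by 3)

1  (C1 all integral)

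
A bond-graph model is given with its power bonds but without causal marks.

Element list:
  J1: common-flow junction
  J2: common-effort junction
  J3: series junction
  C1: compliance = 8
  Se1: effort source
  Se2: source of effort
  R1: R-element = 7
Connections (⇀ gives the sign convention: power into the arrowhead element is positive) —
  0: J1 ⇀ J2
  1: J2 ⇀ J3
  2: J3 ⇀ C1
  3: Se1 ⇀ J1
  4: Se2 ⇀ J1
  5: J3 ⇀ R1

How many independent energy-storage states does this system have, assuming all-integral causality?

b3 stroke at J1  (Se1 (Se) sets effort on bond)
b4 stroke at J1  (source Se2 imposes e)
b0 stroke at J2  (J1 needs exactly one f-in)
b1 stroke at J3  (J2: bond 0 brought effort, rest push out)
b2 stroke at J3  (prefer integral on C1)
b5 stroke at R1  (J3: last free bond brings flow in)

1  (C1 all integral)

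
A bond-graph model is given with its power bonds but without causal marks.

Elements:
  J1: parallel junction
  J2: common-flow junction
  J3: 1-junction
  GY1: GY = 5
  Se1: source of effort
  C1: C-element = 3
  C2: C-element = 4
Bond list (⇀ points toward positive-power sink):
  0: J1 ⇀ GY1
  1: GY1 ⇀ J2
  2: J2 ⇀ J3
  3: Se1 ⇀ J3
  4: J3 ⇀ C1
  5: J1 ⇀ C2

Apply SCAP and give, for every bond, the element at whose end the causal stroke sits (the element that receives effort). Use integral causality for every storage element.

bond 0 →GY1
bond 1 →GY1
bond 2 →J2
bond 3 →J3
bond 4 →J3
bond 5 →J1

bond 3 stroke at J3  (Se1: effort source, stroke at far end)
bond 4 stroke at J3  (C1 integral (e out))
bond 2 stroke at J2  (J3 needs exactly one f-in)
bond 1 stroke at GY1  (J2 needs exactly one f-in)
bond 0 stroke at GY1  (GY1: gyrator matches bond 1)
bond 5 stroke at J1  (only one effort-in slot at J1)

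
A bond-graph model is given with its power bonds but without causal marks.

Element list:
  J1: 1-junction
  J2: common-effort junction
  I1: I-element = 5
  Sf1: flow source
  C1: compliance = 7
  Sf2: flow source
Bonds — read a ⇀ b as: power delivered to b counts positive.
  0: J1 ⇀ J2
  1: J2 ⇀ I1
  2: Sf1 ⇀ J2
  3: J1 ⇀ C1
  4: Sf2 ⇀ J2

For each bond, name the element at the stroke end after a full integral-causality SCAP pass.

b0 |J2
b1 |I1
b2 |Sf1
b3 |J1
b4 |Sf2

#2 |Sf1  (Sf1 fixes flow; stroke at Sf1)
#4 |Sf2  (Sf2 fixes flow; stroke at Sf2)
#1 |I1  (I1 outputs flow p/I1)
#0 |J2  (only one effort-in slot at J2)
#3 |J1  (J1 flow already set via bond 0)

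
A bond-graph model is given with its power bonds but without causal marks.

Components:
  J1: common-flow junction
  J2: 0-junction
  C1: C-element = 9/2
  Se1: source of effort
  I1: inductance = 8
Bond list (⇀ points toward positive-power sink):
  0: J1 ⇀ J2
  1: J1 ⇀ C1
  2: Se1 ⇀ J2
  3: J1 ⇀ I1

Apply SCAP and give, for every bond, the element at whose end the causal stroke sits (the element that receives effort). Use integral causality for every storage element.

b2 stroke at J2  (Se1 (Se) sets effort on bond)
b0 stroke at J1  (J2: bond 2 brought effort, rest push out)
b1 stroke at J1  (prefer integral on C1)
b3 stroke at I1  (J1: last free bond brings flow in)

β0 stroke→J1
β1 stroke→J1
β2 stroke→J2
β3 stroke→I1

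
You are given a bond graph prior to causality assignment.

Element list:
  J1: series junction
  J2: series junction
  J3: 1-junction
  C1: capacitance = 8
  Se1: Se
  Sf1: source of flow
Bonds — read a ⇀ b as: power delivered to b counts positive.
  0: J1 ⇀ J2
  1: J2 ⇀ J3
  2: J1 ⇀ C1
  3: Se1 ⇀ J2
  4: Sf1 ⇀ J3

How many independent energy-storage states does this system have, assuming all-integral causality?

β3 |J2  (Se1: effort source, stroke at far end)
β4 |Sf1  (source Sf1 imposes f)
β1 |J3  (J3: bond 4 brought flow, rest push out)
β0 |J2  (J2 flow already set via bond 1)
β2 |J1  (J1 flow already set via bond 0)

1  (C1 all integral)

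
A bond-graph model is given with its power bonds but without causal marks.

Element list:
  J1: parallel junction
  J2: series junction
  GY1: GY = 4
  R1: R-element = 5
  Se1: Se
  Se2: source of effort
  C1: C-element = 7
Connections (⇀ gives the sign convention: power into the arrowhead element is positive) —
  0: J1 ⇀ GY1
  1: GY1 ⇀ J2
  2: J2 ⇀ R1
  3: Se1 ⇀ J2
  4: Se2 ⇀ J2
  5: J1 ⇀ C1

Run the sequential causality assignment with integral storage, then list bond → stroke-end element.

bond 0 |GY1
bond 1 |GY1
bond 2 |J2
bond 3 |J2
bond 4 |J2
bond 5 |J1

#3 |J2  (source Se1 imposes e)
#4 |J2  (source Se2 imposes e)
#5 |J1  (C1: C, integral causality)
#0 |GY1  (common-e at J1 fixed by 5)
#1 |GY1  (GY GY1: same side as bond 0)
#2 |J2  (common-f at J2 fixed by 1)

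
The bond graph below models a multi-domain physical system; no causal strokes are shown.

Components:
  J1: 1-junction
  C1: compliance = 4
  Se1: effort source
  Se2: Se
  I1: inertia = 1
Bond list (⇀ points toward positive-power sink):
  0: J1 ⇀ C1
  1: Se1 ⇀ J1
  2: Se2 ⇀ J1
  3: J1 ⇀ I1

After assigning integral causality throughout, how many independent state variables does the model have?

2  (C1, I1 all integral)

#1 |J1  (Se1 (Se) sets effort on bond)
#2 |J1  (Se2 fixes effort; stroke away)
#0 |J1  (prefer integral on C1)
#3 |I1  (only one flow-in slot at J1)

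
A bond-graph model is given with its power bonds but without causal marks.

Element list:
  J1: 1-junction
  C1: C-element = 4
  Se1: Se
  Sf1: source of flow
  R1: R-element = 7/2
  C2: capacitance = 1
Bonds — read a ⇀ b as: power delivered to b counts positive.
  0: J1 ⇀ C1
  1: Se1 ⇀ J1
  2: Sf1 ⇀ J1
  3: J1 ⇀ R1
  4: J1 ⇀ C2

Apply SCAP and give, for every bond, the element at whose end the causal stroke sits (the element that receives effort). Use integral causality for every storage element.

b1 →J1  (Se1 fixes effort; stroke away)
b2 →Sf1  (source Sf1 imposes f)
b0 →J1  (common-f at J1 fixed by 2)
b3 →J1  (common-f at J1 fixed by 2)
b4 →J1  (1-jn J1 has f-setter on 2)

#0 →J1
#1 →J1
#2 →Sf1
#3 →J1
#4 →J1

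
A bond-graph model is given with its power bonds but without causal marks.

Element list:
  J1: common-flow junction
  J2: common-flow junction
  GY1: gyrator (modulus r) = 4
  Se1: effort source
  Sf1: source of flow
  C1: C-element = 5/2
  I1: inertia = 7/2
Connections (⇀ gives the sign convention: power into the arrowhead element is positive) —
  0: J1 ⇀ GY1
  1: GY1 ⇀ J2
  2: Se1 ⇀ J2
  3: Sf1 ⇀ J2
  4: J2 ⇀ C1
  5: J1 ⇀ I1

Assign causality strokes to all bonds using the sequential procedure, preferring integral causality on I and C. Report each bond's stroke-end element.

bond 2 stroke→J2  (Se1 fixes effort; stroke away)
bond 3 stroke→Sf1  (source Sf1 imposes f)
bond 1 stroke→J2  (1-jn J2 has f-setter on 3)
bond 4 stroke→J2  (J2 flow already set via bond 3)
bond 0 stroke→J1  (GY1 both-in/both-out from 1)
bond 5 stroke→I1  (only one flow-in slot at J1)

β0 stroke at J1
β1 stroke at J2
β2 stroke at J2
β3 stroke at Sf1
β4 stroke at J2
β5 stroke at I1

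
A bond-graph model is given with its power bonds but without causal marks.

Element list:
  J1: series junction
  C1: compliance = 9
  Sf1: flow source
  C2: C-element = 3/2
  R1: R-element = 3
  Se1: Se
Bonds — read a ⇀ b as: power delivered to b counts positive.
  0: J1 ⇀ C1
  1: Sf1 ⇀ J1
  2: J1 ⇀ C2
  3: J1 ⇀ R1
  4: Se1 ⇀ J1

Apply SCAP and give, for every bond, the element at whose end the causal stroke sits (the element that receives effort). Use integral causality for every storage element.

β0 |J1
β1 |Sf1
β2 |J1
β3 |J1
β4 |J1

bond 1 →Sf1  (Sf1 (Sf) sets flow on bond)
bond 4 →J1  (Se1 fixes effort; stroke away)
bond 0 →J1  (1-jn J1 has f-setter on 1)
bond 2 →J1  (J1: bond 1 brought flow, rest push out)
bond 3 →J1  (J1: bond 1 brought flow, rest push out)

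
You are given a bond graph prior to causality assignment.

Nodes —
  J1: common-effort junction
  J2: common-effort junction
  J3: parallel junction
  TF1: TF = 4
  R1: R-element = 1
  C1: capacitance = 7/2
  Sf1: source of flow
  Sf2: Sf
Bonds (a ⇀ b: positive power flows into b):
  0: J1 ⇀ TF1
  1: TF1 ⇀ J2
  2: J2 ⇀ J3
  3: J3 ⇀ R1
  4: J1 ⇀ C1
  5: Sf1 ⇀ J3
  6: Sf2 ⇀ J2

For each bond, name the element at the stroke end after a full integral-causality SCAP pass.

#0 →TF1
#1 →J2
#2 →J3
#3 →R1
#4 →J1
#5 →Sf1
#6 →Sf2

β5 stroke→Sf1  (source Sf1 imposes f)
β6 stroke→Sf2  (Sf2: flow source, stroke at near end)
β4 stroke→J1  (prefer integral on C1)
β0 stroke→TF1  (J1: bond 4 brought effort, rest push out)
β1 stroke→J2  (TF1: transformer flips bond 0)
β2 stroke→J3  (J2: bond 1 brought effort, rest push out)
β3 stroke→R1  (0-jn J3 has e-setter on 2)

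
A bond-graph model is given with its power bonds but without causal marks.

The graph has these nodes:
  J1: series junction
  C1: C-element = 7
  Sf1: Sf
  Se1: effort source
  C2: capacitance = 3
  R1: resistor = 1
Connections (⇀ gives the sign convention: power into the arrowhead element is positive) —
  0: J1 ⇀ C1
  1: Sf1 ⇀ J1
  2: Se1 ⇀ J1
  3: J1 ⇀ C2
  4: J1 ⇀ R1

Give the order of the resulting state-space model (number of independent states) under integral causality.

2  (C1, C2 all integral)

β1 stroke→Sf1  (Sf1 (Sf) sets flow on bond)
β2 stroke→J1  (Se1 fixes effort; stroke away)
β0 stroke→J1  (1-jn J1 has f-setter on 1)
β3 stroke→J1  (J1: bond 1 brought flow, rest push out)
β4 stroke→J1  (J1: bond 1 brought flow, rest push out)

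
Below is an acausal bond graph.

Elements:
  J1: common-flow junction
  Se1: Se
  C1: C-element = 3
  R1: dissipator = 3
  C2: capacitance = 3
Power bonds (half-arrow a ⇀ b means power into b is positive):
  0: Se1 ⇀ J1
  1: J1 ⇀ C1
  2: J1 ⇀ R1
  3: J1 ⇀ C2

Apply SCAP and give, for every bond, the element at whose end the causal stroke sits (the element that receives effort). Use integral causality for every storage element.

b0 stroke at J1  (source Se1 imposes e)
b1 stroke at J1  (C1 integral (e out))
b3 stroke at J1  (C2 outputs effort q/C2)
b2 stroke at R1  (only one flow-in slot at J1)

bond 0 →J1
bond 1 →J1
bond 2 →R1
bond 3 →J1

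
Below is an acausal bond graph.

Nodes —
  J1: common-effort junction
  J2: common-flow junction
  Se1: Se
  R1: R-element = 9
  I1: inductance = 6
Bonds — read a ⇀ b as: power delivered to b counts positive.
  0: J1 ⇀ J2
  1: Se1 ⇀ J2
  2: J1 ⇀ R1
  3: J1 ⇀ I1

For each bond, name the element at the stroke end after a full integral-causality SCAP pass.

b1 |J2  (Se1 (Se) sets effort on bond)
b0 |J1  (J2 needs exactly one f-in)
b2 |R1  (0-jn J1 has e-setter on 0)
b3 |I1  (0-jn J1 has e-setter on 0)

b0 stroke at J1
b1 stroke at J2
b2 stroke at R1
b3 stroke at I1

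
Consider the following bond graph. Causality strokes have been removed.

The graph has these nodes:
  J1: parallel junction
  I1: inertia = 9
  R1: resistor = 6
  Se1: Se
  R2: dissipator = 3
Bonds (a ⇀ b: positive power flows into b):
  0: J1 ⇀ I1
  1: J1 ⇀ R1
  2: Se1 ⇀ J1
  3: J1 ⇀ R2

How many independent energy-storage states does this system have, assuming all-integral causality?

1  (I1 all integral)

bond 2 →J1  (Se1 fixes effort; stroke away)
bond 0 →I1  (J1: bond 2 brought effort, rest push out)
bond 1 →R1  (0-jn J1 has e-setter on 2)
bond 3 →R2  (0-jn J1 has e-setter on 2)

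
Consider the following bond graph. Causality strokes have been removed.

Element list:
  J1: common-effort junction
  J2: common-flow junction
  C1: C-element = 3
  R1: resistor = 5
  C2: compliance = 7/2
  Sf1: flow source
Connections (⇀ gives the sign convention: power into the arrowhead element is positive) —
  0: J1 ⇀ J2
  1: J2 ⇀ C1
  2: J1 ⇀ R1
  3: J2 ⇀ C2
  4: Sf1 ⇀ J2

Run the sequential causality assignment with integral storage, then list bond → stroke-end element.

β0 stroke→J2
β1 stroke→J2
β2 stroke→J1
β3 stroke→J2
β4 stroke→Sf1

b4 |Sf1  (Sf1 fixes flow; stroke at Sf1)
b0 |J2  (common-f at J2 fixed by 4)
b1 |J2  (1-jn J2 has f-setter on 4)
b3 |J2  (J2: bond 4 brought flow, rest push out)
b2 |J1  (J1: last free bond brings effort in)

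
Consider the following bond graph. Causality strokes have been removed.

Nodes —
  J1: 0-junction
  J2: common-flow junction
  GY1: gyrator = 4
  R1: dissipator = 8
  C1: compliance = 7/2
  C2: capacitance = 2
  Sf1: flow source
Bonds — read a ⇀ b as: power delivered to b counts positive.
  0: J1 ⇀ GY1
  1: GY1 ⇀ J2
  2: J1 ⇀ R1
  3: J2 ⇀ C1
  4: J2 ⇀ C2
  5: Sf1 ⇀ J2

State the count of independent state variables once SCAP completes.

2  (C1, C2 all integral)

bond 5 |Sf1  (source Sf1 imposes f)
bond 1 |J2  (J2 flow already set via bond 5)
bond 3 |J2  (common-f at J2 fixed by 5)
bond 4 |J2  (J2: bond 5 brought flow, rest push out)
bond 0 |J1  (GY1 both-in/both-out from 1)
bond 2 |R1  (common-e at J1 fixed by 0)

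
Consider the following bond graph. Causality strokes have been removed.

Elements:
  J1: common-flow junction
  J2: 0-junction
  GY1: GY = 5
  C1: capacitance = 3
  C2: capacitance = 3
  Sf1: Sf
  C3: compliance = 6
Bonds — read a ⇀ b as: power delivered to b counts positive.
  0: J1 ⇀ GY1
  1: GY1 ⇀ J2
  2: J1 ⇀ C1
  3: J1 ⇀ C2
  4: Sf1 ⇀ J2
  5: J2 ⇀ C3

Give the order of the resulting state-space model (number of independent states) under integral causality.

b4 stroke→Sf1  (Sf1 fixes flow; stroke at Sf1)
b2 stroke→J1  (C1 integral (e out))
b3 stroke→J1  (C2 outputs effort q/C2)
b0 stroke→GY1  (J1: last free bond brings flow in)
b1 stroke→GY1  (GY1: gyrator matches bond 0)
b5 stroke→J2  (J2: last free bond brings effort in)

3  (C1, C2, C3 all integral)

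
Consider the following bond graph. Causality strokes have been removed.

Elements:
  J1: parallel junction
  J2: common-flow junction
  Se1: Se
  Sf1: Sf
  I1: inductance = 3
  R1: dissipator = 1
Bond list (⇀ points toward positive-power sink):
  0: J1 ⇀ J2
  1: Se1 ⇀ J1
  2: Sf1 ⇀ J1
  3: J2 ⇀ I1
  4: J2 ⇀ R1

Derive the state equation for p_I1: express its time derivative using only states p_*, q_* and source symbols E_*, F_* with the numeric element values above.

dp_I1/dt = E_Se1 - p_I1/3

#1 stroke→J1  (Se1 (Se) sets effort on bond)
#2 stroke→Sf1  (Sf1: flow source, stroke at near end)
#0 stroke→J2  (common-e at J1 fixed by 1)
#3 stroke→I1  (I1: I, integral causality)
#4 stroke→J2  (common-f at J2 fixed by 3)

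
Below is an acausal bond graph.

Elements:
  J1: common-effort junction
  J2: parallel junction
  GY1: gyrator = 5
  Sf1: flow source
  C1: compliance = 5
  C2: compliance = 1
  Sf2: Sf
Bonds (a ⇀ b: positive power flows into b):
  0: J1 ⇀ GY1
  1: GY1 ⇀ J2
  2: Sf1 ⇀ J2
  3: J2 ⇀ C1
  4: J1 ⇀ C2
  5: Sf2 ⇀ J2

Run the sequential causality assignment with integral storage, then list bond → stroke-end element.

#2 stroke→Sf1  (source Sf1 imposes f)
#5 stroke→Sf2  (source Sf2 imposes f)
#3 stroke→J2  (prefer integral on C1)
#1 stroke→GY1  (common-e at J2 fixed by 3)
#0 stroke→GY1  (through GY1, causality inverts; strokes same side of GY1)
#4 stroke→J1  (J1 needs exactly one e-in)

β0 stroke→GY1
β1 stroke→GY1
β2 stroke→Sf1
β3 stroke→J2
β4 stroke→J1
β5 stroke→Sf2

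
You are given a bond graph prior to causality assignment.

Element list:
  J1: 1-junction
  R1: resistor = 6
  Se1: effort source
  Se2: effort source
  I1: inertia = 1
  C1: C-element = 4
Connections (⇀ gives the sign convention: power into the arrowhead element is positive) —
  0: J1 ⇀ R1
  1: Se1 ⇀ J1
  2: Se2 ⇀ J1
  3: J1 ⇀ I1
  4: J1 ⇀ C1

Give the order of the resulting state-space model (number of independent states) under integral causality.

2  (C1, I1 all integral)

β1 stroke at J1  (source Se1 imposes e)
β2 stroke at J1  (Se2 fixes effort; stroke away)
β3 stroke at I1  (prefer integral on I1)
β0 stroke at J1  (1-jn J1 has f-setter on 3)
β4 stroke at J1  (common-f at J1 fixed by 3)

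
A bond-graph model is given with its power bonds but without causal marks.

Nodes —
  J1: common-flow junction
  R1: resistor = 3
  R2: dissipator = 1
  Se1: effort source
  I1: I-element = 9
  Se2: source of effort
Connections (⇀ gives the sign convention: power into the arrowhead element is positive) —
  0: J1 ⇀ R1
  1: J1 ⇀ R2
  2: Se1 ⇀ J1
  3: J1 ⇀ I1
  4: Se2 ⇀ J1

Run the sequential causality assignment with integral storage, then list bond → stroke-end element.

bond 2 stroke at J1  (Se1 fixes effort; stroke away)
bond 4 stroke at J1  (Se2 fixes effort; stroke away)
bond 3 stroke at I1  (I1: I, integral causality)
bond 0 stroke at J1  (1-jn J1 has f-setter on 3)
bond 1 stroke at J1  (1-jn J1 has f-setter on 3)

#0 stroke at J1
#1 stroke at J1
#2 stroke at J1
#3 stroke at I1
#4 stroke at J1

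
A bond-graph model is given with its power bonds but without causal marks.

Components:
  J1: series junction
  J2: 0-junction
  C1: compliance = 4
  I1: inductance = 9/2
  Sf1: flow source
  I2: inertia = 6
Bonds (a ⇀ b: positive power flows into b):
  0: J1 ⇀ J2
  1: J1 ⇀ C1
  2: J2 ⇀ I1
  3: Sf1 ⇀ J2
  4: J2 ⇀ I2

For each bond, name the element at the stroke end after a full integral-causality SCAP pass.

bond 0 stroke at J2
bond 1 stroke at J1
bond 2 stroke at I1
bond 3 stroke at Sf1
bond 4 stroke at I2

β3 →Sf1  (Sf1 fixes flow; stroke at Sf1)
β1 →J1  (C1 integral (e out))
β0 →J2  (J1: last free bond brings flow in)
β2 →I1  (J2: bond 0 brought effort, rest push out)
β4 →I2  (common-e at J2 fixed by 0)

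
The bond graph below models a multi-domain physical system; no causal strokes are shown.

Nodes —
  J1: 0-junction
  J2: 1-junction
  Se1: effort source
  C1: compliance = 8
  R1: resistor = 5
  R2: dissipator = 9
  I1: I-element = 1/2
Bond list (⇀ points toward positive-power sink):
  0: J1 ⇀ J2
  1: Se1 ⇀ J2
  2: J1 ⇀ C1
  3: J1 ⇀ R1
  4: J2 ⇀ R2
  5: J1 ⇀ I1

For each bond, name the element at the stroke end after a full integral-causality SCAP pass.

bond 1 stroke at J2  (source Se1 imposes e)
bond 2 stroke at J1  (C1 integral (e out))
bond 0 stroke at J2  (common-e at J1 fixed by 2)
bond 3 stroke at R1  (0-jn J1 has e-setter on 2)
bond 5 stroke at I1  (common-e at J1 fixed by 2)
bond 4 stroke at R2  (closing 1-jn rule on J2)

bond 0 |J2
bond 1 |J2
bond 2 |J1
bond 3 |R1
bond 4 |R2
bond 5 |I1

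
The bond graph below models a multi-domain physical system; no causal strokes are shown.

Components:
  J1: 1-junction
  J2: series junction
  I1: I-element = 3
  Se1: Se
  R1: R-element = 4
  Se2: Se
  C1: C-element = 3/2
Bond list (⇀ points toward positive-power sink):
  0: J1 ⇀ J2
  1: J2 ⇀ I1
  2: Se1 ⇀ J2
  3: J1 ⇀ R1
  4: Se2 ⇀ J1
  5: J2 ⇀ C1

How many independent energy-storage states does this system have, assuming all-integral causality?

β2 stroke→J2  (source Se1 imposes e)
β4 stroke→J1  (Se2: effort source, stroke at far end)
β1 stroke→I1  (I1 outputs flow p/I1)
β0 stroke→J2  (1-jn J2 has f-setter on 1)
β5 stroke→J2  (1-jn J2 has f-setter on 1)
β3 stroke→J1  (J1: bond 0 brought flow, rest push out)

2  (C1, I1 all integral)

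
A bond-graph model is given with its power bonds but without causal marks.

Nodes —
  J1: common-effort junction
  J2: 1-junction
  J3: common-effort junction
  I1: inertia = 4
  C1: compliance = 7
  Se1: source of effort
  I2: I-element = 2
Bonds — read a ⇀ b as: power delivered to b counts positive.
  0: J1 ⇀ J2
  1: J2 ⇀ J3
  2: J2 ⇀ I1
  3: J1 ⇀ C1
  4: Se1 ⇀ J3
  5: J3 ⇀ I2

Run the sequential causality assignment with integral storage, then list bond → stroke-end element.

β4 stroke at J3  (Se1 fixes effort; stroke away)
β1 stroke at J2  (common-e at J3 fixed by 4)
β5 stroke at I2  (common-e at J3 fixed by 4)
β2 stroke at I1  (I1 outputs flow p/I1)
β0 stroke at J2  (common-f at J2 fixed by 2)
β3 stroke at J1  (J1 needs exactly one e-in)

b0 stroke→J2
b1 stroke→J2
b2 stroke→I1
b3 stroke→J1
b4 stroke→J3
b5 stroke→I2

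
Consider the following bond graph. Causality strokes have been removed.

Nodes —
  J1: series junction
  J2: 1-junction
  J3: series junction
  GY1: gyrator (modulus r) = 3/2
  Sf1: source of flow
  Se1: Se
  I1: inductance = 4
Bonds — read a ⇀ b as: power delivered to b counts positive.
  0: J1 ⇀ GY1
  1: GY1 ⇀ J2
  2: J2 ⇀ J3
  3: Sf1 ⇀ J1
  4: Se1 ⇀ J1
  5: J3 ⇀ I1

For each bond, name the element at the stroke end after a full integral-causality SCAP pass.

bond 3 |Sf1  (source Sf1 imposes f)
bond 4 |J1  (Se1 fixes effort; stroke away)
bond 0 |J1  (J1 flow already set via bond 3)
bond 1 |J2  (GY1 both-in/both-out from 0)
bond 2 |J3  (J2: last free bond brings flow in)
bond 5 |I1  (only one flow-in slot at J3)

b0 stroke at J1
b1 stroke at J2
b2 stroke at J3
b3 stroke at Sf1
b4 stroke at J1
b5 stroke at I1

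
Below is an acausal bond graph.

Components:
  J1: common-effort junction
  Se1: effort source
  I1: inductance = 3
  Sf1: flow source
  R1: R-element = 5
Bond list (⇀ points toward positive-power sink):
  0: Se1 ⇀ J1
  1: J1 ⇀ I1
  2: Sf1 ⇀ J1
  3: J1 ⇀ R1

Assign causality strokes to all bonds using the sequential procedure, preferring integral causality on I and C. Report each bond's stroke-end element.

#0 stroke at J1  (Se1 (Se) sets effort on bond)
#2 stroke at Sf1  (Sf1 fixes flow; stroke at Sf1)
#1 stroke at I1  (0-jn J1 has e-setter on 0)
#3 stroke at R1  (J1 effort already set via bond 0)

b0 |J1
b1 |I1
b2 |Sf1
b3 |R1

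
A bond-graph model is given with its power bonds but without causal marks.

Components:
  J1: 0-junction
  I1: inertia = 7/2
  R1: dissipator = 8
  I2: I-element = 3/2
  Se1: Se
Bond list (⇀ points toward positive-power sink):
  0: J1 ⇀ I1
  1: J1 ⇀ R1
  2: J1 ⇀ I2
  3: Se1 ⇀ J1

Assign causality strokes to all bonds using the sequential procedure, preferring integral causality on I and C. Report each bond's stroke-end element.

b0 |I1
b1 |R1
b2 |I2
b3 |J1

bond 3 stroke→J1  (source Se1 imposes e)
bond 0 stroke→I1  (0-jn J1 has e-setter on 3)
bond 1 stroke→R1  (J1: bond 3 brought effort, rest push out)
bond 2 stroke→I2  (common-e at J1 fixed by 3)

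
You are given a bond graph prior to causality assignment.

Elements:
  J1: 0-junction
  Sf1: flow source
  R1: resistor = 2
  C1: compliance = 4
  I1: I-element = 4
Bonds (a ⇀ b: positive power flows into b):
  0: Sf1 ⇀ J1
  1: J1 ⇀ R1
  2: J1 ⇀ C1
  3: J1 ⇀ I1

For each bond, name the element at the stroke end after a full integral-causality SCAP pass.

#0 →Sf1  (Sf1: flow source, stroke at near end)
#2 →J1  (prefer integral on C1)
#1 →R1  (J1 effort already set via bond 2)
#3 →I1  (0-jn J1 has e-setter on 2)

bond 0 stroke→Sf1
bond 1 stroke→R1
bond 2 stroke→J1
bond 3 stroke→I1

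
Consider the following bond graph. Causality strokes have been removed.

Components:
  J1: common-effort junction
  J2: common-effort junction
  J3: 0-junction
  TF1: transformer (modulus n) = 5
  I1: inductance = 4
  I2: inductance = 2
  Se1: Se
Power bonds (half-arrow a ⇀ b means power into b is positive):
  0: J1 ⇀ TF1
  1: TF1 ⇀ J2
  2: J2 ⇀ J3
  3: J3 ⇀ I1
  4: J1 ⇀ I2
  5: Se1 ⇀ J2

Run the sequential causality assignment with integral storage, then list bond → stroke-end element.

β0 |J1
β1 |TF1
β2 |J3
β3 |I1
β4 |I2
β5 |J2

bond 5 stroke at J2  (Se1 fixes effort; stroke away)
bond 1 stroke at TF1  (0-jn J2 has e-setter on 5)
bond 2 stroke at J3  (0-jn J2 has e-setter on 5)
bond 3 stroke at I1  (J3 effort already set via bond 2)
bond 0 stroke at J1  (TF TF1: opposite of bond 1)
bond 4 stroke at I2  (J1: bond 0 brought effort, rest push out)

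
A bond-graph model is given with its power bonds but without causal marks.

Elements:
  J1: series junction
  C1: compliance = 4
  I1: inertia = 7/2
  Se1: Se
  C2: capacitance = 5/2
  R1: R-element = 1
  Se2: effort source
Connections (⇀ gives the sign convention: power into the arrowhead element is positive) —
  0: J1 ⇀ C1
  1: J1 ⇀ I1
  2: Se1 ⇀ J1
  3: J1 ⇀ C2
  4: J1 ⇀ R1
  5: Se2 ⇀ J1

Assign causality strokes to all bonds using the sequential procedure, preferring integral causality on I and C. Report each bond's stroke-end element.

bond 0 →J1
bond 1 →I1
bond 2 →J1
bond 3 →J1
bond 4 →J1
bond 5 →J1

bond 2 |J1  (Se1 fixes effort; stroke away)
bond 5 |J1  (Se2 fixes effort; stroke away)
bond 0 |J1  (C1: C, integral causality)
bond 1 |I1  (I1 outputs flow p/I1)
bond 3 |J1  (1-jn J1 has f-setter on 1)
bond 4 |J1  (common-f at J1 fixed by 1)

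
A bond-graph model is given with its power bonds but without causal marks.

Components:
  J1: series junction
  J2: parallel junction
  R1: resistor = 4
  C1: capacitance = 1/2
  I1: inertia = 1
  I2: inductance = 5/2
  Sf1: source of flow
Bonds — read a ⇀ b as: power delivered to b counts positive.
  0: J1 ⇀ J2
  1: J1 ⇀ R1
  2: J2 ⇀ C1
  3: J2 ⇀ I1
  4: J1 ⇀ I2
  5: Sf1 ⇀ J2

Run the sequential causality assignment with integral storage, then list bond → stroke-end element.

#5 stroke at Sf1  (source Sf1 imposes f)
#2 stroke at J2  (C1: C, integral causality)
#0 stroke at J1  (J2: bond 2 brought effort, rest push out)
#3 stroke at I1  (common-e at J2 fixed by 2)
#4 stroke at I2  (I2 outputs flow p/I2)
#1 stroke at J1  (1-jn J1 has f-setter on 4)

b0 stroke at J1
b1 stroke at J1
b2 stroke at J2
b3 stroke at I1
b4 stroke at I2
b5 stroke at Sf1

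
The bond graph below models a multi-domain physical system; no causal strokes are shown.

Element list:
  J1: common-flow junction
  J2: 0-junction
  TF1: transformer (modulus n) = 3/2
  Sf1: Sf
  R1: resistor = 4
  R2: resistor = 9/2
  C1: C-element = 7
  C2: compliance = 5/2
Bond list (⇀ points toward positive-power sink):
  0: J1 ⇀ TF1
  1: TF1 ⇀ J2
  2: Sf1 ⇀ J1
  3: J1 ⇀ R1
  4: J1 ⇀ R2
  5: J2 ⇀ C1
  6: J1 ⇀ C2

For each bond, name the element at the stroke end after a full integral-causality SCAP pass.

bond 0 |J1
bond 1 |TF1
bond 2 |Sf1
bond 3 |J1
bond 4 |J1
bond 5 |J2
bond 6 |J1

bond 2 →Sf1  (Sf1 fixes flow; stroke at Sf1)
bond 0 →J1  (common-f at J1 fixed by 2)
bond 3 →J1  (common-f at J1 fixed by 2)
bond 4 →J1  (1-jn J1 has f-setter on 2)
bond 6 →J1  (common-f at J1 fixed by 2)
bond 1 →TF1  (TF1: transformer flips bond 0)
bond 5 →J2  (only one effort-in slot at J2)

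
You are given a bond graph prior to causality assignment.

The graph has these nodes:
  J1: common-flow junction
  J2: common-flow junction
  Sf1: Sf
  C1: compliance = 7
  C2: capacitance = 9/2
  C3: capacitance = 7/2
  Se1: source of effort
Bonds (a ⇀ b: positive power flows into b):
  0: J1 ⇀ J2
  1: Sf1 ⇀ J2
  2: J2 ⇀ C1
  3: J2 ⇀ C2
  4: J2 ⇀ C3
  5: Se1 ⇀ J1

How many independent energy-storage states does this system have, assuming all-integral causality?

#1 |Sf1  (Sf1: flow source, stroke at near end)
#5 |J1  (Se1 fixes effort; stroke away)
#0 |J2  (only one flow-in slot at J1)
#2 |J2  (common-f at J2 fixed by 1)
#3 |J2  (common-f at J2 fixed by 1)
#4 |J2  (common-f at J2 fixed by 1)

3  (C1, C2, C3 all integral)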